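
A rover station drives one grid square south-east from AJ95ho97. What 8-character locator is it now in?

AJ95io06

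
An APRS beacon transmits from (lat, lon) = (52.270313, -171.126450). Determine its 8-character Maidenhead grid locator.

Offset from 180°W / 90°S: lon 8.87355°, lat 142.27031°.
Field: lon ⌊8.87355/20⌋ = 0 → A; lat ⌊142.27031/10⌋ = 14 → O.
Square: lon ⌊8.87355/2⌋ = 4; lat ⌊2.27031/1⌋ = 2.
Subsquare: lon ⌊0.87355/0.0833333⌋ = 10 → k; lat ⌊0.27031/0.0416667⌋ = 6 → g.
Extended square: lon ⌊0.04022/0.00833333⌋ = 4; lat ⌊0.02031/0.00416667⌋ = 4.

AO42kg44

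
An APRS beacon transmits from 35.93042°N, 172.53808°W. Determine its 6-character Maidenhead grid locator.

AM35rw

Shift to the Maidenhead origin (180°W, 90°S): lon 7.4619, lat 125.9304.
Field: lon ⌊7.4619/20⌋ = 0 → A; lat ⌊125.9304/10⌋ = 12 → M.
Square: lon ⌊7.4619/2⌋ = 3; lat ⌊5.9304/1⌋ = 5.
Subsquare: lon ⌊1.4619/0.0833333⌋ = 17 → r; lat ⌊0.9304/0.0416667⌋ = 22 → w.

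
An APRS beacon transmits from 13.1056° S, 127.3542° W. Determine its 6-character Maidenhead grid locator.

CH66hv

Add 180° to longitude and 90° to latitude: 52.6458, 76.8944.
Field: 52.6458/20 → 2 → C, 76.8944/10 → 7 → H; chars CH.
Square: 12.6458/2 → 6, 6.8944/1 → 6; chars 66.
Subsquare: 0.6458/0.0833333 → 7 → h, 0.8944/0.0416667 → 21 → v; chars hv.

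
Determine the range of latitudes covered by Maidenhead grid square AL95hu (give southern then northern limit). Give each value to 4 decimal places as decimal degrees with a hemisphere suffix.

25.8333° N, 25.8750° N

Field A=0, L=11: +0·20° lon, +11·10° lat → SW at lon -180°, lat 20°.
Square 9, 5: +9·2° lon, +5·1° lat → SW at lon -162°, lat 25°.
Subsquare h=7, u=20: +7·0.0833333° lon, +20·0.0416667° lat → SW at lon -161.417°, lat 25.8333°.
Cell spans 0.0833333° lon × 0.0416667° lat.
south 25.8333° N, north 25.8750° N.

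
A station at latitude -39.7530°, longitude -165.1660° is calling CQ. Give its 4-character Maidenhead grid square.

Add 180° to longitude and 90° to latitude: 14.83, 50.25.
Field (20°×10°, letters A–R): 14.83/20 → 0 → A, 50.25/10 → 5 → F; chars AF.
Square (2°×1°, digits 0–9): 14.83/2 → 7, 0.25/1 → 0; chars 70.

AF70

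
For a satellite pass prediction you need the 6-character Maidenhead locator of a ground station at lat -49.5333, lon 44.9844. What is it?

LE20ll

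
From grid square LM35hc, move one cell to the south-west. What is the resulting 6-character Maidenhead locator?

LM35gb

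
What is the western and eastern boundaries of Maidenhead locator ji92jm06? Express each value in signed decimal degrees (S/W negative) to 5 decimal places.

18.75000, 18.75833

Field J=9, I=8: +9·20° lon, +8·10° lat → SW at lon 0°, lat -10°.
Square 9, 2: +9·2° lon, +2·1° lat → SW at lon 18°, lat -8°.
Subsquare j=9, m=12: +9·0.0833333° lon, +12·0.0416667° lat → SW at lon 18.75°, lat -7.5°.
Extended square 0, 6: +0·0.00833333° lon, +6·0.00416667° lat → SW at lon 18.75°, lat -7.475°.
Cell spans 0.00833333° lon × 0.00416667° lat.
west 18.75000, east 18.75833.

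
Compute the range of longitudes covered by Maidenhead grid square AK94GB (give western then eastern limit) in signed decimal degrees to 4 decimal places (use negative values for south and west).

-161.5000, -161.4167

Field A=0, K=10: +0·20° lon, +10·10° lat → SW at lon -180°, lat 10°.
Square 9, 4: +9·2° lon, +4·1° lat → SW at lon -162°, lat 14°.
Subsquare g=6, b=1: +6·0.0833333° lon, +1·0.0416667° lat → SW at lon -161.5°, lat 14.0417°.
Cell spans 0.0833333° lon × 0.0416667° lat.
west -161.5000, east -161.4167.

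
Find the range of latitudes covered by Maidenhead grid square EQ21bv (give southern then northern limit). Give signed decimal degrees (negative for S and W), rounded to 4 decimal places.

71.8750, 71.9167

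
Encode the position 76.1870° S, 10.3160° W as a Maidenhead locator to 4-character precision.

Offset from 180°W / 90°S: lon 169.68°, lat 13.81°.
Field: lon ⌊169.68/20⌋ = 8 → I; lat ⌊13.81/10⌋ = 1 → B.
Square: lon ⌊9.68/2⌋ = 4; lat ⌊3.81/1⌋ = 3.

IB43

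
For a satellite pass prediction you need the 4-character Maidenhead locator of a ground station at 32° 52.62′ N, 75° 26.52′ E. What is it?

Add 180° to longitude and 90° to latitude: 255.44, 122.88.
Field: 255.44/20 → 12 → M, 122.88/10 → 12 → M; chars MM.
Square: 15.44/2 → 7, 2.88/1 → 2; chars 72.

MM72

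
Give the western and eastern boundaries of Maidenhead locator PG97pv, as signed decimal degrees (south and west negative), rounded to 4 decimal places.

139.2500, 139.3333

Field P=15, G=6: +15·20° lon, +6·10° lat → SW at lon 120°, lat -30°.
Square 9, 7: +9·2° lon, +7·1° lat → SW at lon 138°, lat -23°.
Subsquare p=15, v=21: +15·0.0833333° lon, +21·0.0416667° lat → SW at lon 139.25°, lat -22.125°.
Cell spans 0.0833333° lon × 0.0416667° lat.
west 139.2500, east 139.3333.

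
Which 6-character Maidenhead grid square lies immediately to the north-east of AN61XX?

AN72aa

Longitude subsquare x = 23; +1 → 24, wraps to 0 = a, carry into square.
Longitude square 6; +1 → 7.
Latitude subsquare x = 23; +1 → 24, wraps to 0 = a, carry into square.
Latitude square 1; +1 → 2.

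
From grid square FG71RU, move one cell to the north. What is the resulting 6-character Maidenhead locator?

FG71rv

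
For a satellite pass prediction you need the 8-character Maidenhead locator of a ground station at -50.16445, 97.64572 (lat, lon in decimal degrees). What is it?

ND89tu70

Add 180° to longitude and 90° to latitude: 277.64572, 39.83555.
Field (20°×10°, letters A–R): lon ⌊277.64572/20⌋ = 13 → N; lat ⌊39.83555/10⌋ = 3 → D.
Square (2°×1°, digits 0–9): lon ⌊17.64572/2⌋ = 8; lat ⌊9.83555/1⌋ = 9.
Subsquare (5′×2.5′, letters a–x): lon ⌊1.64572/0.0833333⌋ = 19 → t; lat ⌊0.83555/0.0416667⌋ = 20 → u.
Extended square (30″×15″, digits 0–9): lon ⌊0.06239/0.00833333⌋ = 7; lat ⌊0.00222/0.00416667⌋ = 0.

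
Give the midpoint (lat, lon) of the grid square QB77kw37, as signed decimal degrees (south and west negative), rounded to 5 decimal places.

Field Q=16, B=1: +16·20° lon, +1·10° lat → SW at lon 140°, lat -80°.
Square 7, 7: +7·2° lon, +7·1° lat → SW at lon 154°, lat -73°.
Subsquare k=10, w=22: +10·0.0833333° lon, +22·0.0416667° lat → SW at lon 154.833°, lat -72.0833°.
Extended square 3, 7: +3·0.00833333° lon, +7·0.00416667° lat → SW at lon 154.858°, lat -72.0542°.
Cell spans 0.00833333° lon × 0.00416667° lat. Centre is SW corner plus half of each.
latitude -72.05208, longitude 154.86250.

-72.05208, 154.86250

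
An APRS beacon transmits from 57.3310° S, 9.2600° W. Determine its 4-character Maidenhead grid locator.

Shift to the Maidenhead origin (180°W, 90°S): lon 170.74, lat 32.67.
Field (20°×10°, letters A–R): 170.74/20 → 8 → I, 32.67/10 → 3 → D; chars ID.
Square (2°×1°, digits 0–9): 10.74/2 → 5, 2.67/1 → 2; chars 52.

ID52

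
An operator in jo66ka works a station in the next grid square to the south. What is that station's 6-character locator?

Latitude subsquare a = 0; −1 → -1, wraps to 23 = x, carry into square.
Latitude square 6; −1 → 5.
The longitude characters are unchanged.

JO65kx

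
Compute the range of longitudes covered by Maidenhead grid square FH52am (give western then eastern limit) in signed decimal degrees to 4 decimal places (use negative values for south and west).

-70.0000, -69.9167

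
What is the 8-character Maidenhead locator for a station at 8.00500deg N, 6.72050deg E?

JJ38ia61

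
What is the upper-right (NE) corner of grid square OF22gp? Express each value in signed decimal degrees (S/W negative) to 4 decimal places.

-37.3333, 104.5833

Field O=14, F=5: +14·20° lon, +5·10° lat → SW at lon 100°, lat -40°.
Square 2, 2: +2·2° lon, +2·1° lat → SW at lon 104°, lat -38°.
Subsquare g=6, p=15: +6·0.0833333° lon, +15·0.0416667° lat → SW at lon 104.5°, lat -37.375°.
Cell spans 0.0833333° lon × 0.0416667° lat. NE corner is SW corner plus one full cell.
latitude -37.3333, longitude 104.5833.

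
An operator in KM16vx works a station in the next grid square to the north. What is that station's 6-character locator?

KM17va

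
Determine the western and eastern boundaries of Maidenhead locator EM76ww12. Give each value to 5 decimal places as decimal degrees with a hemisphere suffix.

84.15833° W, 84.15000° W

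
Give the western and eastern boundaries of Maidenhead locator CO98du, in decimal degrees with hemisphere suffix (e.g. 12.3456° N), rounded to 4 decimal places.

121.7500° W, 121.6667° W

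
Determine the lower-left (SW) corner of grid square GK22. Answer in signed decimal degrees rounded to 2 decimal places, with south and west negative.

12.00, -56.00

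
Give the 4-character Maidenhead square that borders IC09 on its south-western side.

HC98

Longitude square 0; −1 → -1, wraps to 9, carry into field.
Longitude field I = 8; −1 → 7 = H.
Latitude square 9; −1 → 8.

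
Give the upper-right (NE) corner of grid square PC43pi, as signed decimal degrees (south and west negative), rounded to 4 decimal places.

Field P=15, C=2: +15·20° lon, +2·10° lat → SW at lon 120°, lat -70°.
Square 4, 3: +4·2° lon, +3·1° lat → SW at lon 128°, lat -67°.
Subsquare p=15, i=8: +15·0.0833333° lon, +8·0.0416667° lat → SW at lon 129.25°, lat -66.6667°.
Cell spans 0.0833333° lon × 0.0416667° lat. NE corner is SW corner plus one full cell.
latitude -66.6250, longitude 129.3333.

-66.6250, 129.3333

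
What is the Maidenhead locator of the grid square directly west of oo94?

OO84

Longitude square 9; −1 → 8.
The latitude characters are unchanged.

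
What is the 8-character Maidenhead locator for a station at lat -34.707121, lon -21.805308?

HF95ch30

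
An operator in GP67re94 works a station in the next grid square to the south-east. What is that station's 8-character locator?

GP67se03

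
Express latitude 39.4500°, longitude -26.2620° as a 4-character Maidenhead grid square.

Shift to the Maidenhead origin (180°W, 90°S): lon 153.74, lat 129.45.
Field: 153.74/20 → 7 → H, 129.45/10 → 12 → M; chars HM.
Square: 13.74/2 → 6, 9.45/1 → 9; chars 69.

HM69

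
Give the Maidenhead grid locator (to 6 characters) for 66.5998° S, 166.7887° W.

Offset from 180°W / 90°S: lon 13.2113°, lat 23.4002°.
Field (20°×10°, letters A–R): 13.2113/20 → 0 → A, 23.4002/10 → 2 → C; chars AC.
Square (2°×1°, digits 0–9): 13.2113/2 → 6, 3.4002/1 → 3; chars 63.
Subsquare (5′×2.5′, letters a–x): 1.2113/0.0833333 → 14 → o, 0.4002/0.0416667 → 9 → j; chars oj.

AC63oj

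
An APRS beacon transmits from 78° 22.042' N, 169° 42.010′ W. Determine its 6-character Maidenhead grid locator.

AQ58di

Offset from 180°W / 90°S: lon 10.2998°, lat 168.3674°.
Field: lon ⌊10.2998/20⌋ = 0 → A; lat ⌊168.3674/10⌋ = 16 → Q.
Square: lon ⌊10.2998/2⌋ = 5; lat ⌊8.3674/1⌋ = 8.
Subsquare: lon ⌊0.2998/0.0833333⌋ = 3 → d; lat ⌊0.3674/0.0416667⌋ = 8 → i.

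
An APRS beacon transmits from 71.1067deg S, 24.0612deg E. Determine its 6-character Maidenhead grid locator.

Offset from 180°W / 90°S: lon 204.0612°, lat 18.8933°.
Field (20°×10°, letters A–R): lon ⌊204.0612/20⌋ = 10 → K; lat ⌊18.8933/10⌋ = 1 → B.
Square (2°×1°, digits 0–9): lon ⌊4.0612/2⌋ = 2; lat ⌊8.8933/1⌋ = 8.
Subsquare (5′×2.5′, letters a–x): lon ⌊0.0612/0.0833333⌋ = 0 → a; lat ⌊0.8933/0.0416667⌋ = 21 → v.

KB28av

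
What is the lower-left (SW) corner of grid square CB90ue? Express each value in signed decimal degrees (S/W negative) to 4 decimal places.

-79.8333, -120.3333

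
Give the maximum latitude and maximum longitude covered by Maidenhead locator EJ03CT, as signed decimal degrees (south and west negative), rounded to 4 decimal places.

3.8333, -99.7500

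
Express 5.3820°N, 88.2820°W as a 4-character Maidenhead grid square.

Add 180° to longitude and 90° to latitude: 91.72, 95.38.
Field (20°×10°, letters A–R): 91.72/20 → 4 → E, 95.38/10 → 9 → J; chars EJ.
Square (2°×1°, digits 0–9): 11.72/2 → 5, 5.38/1 → 5; chars 55.

EJ55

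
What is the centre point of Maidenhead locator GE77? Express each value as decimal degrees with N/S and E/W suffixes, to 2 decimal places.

Field G=6, E=4: +6·20° lon, +4·10° lat → SW at lon -60°, lat -50°.
Square 7, 7: +7·2° lon, +7·1° lat → SW at lon -46°, lat -43°.
Cell spans 2° lon × 1° lat. Centre is SW corner plus half of each.
latitude 42.50° S, longitude 45.00° W.

42.50° S, 45.00° W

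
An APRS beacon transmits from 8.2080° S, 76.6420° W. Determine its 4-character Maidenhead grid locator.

Shift to the Maidenhead origin (180°W, 90°S): lon 103.36, lat 81.79.
Field (20°×10°, letters A–R): lon ⌊103.36/20⌋ = 5 → F; lat ⌊81.79/10⌋ = 8 → I.
Square (2°×1°, digits 0–9): lon ⌊3.36/2⌋ = 1; lat ⌊1.79/1⌋ = 1.

FI11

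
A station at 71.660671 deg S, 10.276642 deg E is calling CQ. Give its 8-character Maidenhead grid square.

JB58di31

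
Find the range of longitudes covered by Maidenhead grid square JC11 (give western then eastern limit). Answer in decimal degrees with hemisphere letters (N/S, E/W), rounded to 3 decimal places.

Field J=9, C=2: +9·20° lon, +2·10° lat → SW at lon 0°, lat -70°.
Square 1, 1: +1·2° lon, +1·1° lat → SW at lon 2°, lat -69°.
Cell spans 2° lon × 1° lat.
west 2.000° E, east 4.000° E.

2.000° E, 4.000° E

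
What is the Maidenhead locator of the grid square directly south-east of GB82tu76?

Longitude extended square 7; +1 → 8.
Latitude extended square 6; −1 → 5.

GB82tu85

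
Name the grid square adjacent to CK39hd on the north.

CK39he

Latitude subsquare d = 3; +1 → 4 = e.
The longitude characters are unchanged.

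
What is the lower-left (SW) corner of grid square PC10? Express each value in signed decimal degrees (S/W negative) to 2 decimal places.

-70.00, 122.00

Field P=15, C=2: +15·20° lon, +2·10° lat → SW at lon 120°, lat -70°.
Square 1, 0: +1·2° lon, +0·1° lat → SW at lon 122°, lat -70°.
latitude -70.00, longitude 122.00.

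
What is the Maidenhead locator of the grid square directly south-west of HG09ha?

Longitude subsquare h = 7; −1 → 6 = g.
Latitude subsquare a = 0; −1 → -1, wraps to 23 = x, carry into square.
Latitude square 9; −1 → 8.

HG08gx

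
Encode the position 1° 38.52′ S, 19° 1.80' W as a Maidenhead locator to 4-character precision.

II08

Shift to the Maidenhead origin (180°W, 90°S): lon 160.97, lat 88.36.
Field: 160.97/20 → 8 → I, 88.36/10 → 8 → I; chars II.
Square: 0.97/2 → 0, 8.36/1 → 8; chars 08.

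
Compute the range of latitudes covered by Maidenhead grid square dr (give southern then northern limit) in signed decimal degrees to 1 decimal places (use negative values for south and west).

Field D=3, R=17: +3·20° lon, +17·10° lat → SW at lon -120°, lat 80°.
Cell spans 20° lon × 10° lat.
south 80.0, north 90.0.

80.0, 90.0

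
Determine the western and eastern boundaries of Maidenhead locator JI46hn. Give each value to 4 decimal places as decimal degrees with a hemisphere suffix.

Field J=9, I=8: +9·20° lon, +8·10° lat → SW at lon 0°, lat -10°.
Square 4, 6: +4·2° lon, +6·1° lat → SW at lon 8°, lat -4°.
Subsquare h=7, n=13: +7·0.0833333° lon, +13·0.0416667° lat → SW at lon 8.58333°, lat -3.45833°.
Cell spans 0.0833333° lon × 0.0416667° lat.
west 8.5833° E, east 8.6667° E.

8.5833° E, 8.6667° E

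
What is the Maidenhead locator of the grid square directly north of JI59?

JJ50

Latitude square 9; +1 → 10, wraps to 0, carry into field.
Latitude field I = 8; +1 → 9 = J.
The longitude characters are unchanged.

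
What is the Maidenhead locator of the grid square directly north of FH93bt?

Latitude subsquare t = 19; +1 → 20 = u.
The longitude characters are unchanged.

FH93bu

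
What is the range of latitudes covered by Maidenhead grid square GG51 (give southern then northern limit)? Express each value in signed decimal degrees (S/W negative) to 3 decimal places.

-29.000, -28.000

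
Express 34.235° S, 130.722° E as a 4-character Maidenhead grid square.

Shift to the Maidenhead origin (180°W, 90°S): lon 310.72, lat 55.77.
Field: lon ⌊310.72/20⌋ = 15 → P; lat ⌊55.77/10⌋ = 5 → F.
Square: lon ⌊10.72/2⌋ = 5; lat ⌊5.77/1⌋ = 5.

PF55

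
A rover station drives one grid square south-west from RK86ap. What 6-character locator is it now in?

Longitude subsquare a = 0; −1 → -1, wraps to 23 = x, carry into square.
Longitude square 8; −1 → 7.
Latitude subsquare p = 15; −1 → 14 = o.

RK76xo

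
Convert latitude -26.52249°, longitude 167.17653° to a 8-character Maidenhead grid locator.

RG33ol14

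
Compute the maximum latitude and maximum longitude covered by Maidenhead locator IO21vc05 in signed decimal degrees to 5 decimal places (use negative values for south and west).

51.10833, -14.24167

Field I=8, O=14: +8·20° lon, +14·10° lat → SW at lon -20°, lat 50°.
Square 2, 1: +2·2° lon, +1·1° lat → SW at lon -16°, lat 51°.
Subsquare v=21, c=2: +21·0.0833333° lon, +2·0.0416667° lat → SW at lon -14.25°, lat 51.0833°.
Extended square 0, 5: +0·0.00833333° lon, +5·0.00416667° lat → SW at lon -14.25°, lat 51.1042°.
Cell spans 0.00833333° lon × 0.00416667° lat. NE corner is SW corner plus one full cell.
latitude 51.10833, longitude -14.24167.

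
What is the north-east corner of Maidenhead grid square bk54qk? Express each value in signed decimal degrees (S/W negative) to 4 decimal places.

14.4583, -148.5833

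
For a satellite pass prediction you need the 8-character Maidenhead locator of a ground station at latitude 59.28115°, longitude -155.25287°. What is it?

Offset from 180°W / 90°S: lon 24.74713°, lat 149.28115°.
Field: lon ⌊24.74713/20⌋ = 1 → B; lat ⌊149.28115/10⌋ = 14 → O.
Square: lon ⌊4.74713/2⌋ = 2; lat ⌊9.28115/1⌋ = 9.
Subsquare: lon ⌊0.74713/0.0833333⌋ = 8 → i; lat ⌊0.28115/0.0416667⌋ = 6 → g.
Extended square: lon ⌊0.08046/0.00833333⌋ = 9; lat ⌊0.03115/0.00416667⌋ = 7.

BO29ig97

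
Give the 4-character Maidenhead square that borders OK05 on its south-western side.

NK94

Longitude square 0; −1 → -1, wraps to 9, carry into field.
Longitude field O = 14; −1 → 13 = N.
Latitude square 5; −1 → 4.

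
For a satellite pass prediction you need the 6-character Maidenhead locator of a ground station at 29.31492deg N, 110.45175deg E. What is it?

Shift to the Maidenhead origin (180°W, 90°S): lon 290.4518, lat 119.3149.
Field: 290.4518/20 → 14 → O, 119.3149/10 → 11 → L; chars OL.
Square: 10.4518/2 → 5, 9.3149/1 → 9; chars 59.
Subsquare: 0.4518/0.0833333 → 5 → f, 0.3149/0.0416667 → 7 → h; chars fh.

OL59fh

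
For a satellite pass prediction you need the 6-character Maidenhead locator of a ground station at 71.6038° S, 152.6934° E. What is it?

Shift to the Maidenhead origin (180°W, 90°S): lon 332.6934, lat 18.3962.
Field: lon ⌊332.6934/20⌋ = 16 → Q; lat ⌊18.3962/10⌋ = 1 → B.
Square: lon ⌊12.6934/2⌋ = 6; lat ⌊8.3962/1⌋ = 8.
Subsquare: lon ⌊0.6934/0.0833333⌋ = 8 → i; lat ⌊0.3962/0.0416667⌋ = 9 → j.

QB68ij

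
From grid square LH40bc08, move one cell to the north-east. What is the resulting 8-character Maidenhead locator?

LH40bc19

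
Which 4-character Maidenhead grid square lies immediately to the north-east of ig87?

IG98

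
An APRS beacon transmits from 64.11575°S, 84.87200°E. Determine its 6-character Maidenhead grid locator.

NC25kv

Offset from 180°W / 90°S: lon 264.8720°, lat 25.8842°.
Field: lon ⌊264.8720/20⌋ = 13 → N; lat ⌊25.8842/10⌋ = 2 → C.
Square: lon ⌊4.8720/2⌋ = 2; lat ⌊5.8842/1⌋ = 5.
Subsquare: lon ⌊0.8720/0.0833333⌋ = 10 → k; lat ⌊0.8842/0.0416667⌋ = 21 → v.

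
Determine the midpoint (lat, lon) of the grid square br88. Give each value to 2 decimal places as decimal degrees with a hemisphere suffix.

88.50° N, 143.00° W

Field B=1, R=17: +1·20° lon, +17·10° lat → SW at lon -160°, lat 80°.
Square 8, 8: +8·2° lon, +8·1° lat → SW at lon -144°, lat 88°.
Cell spans 2° lon × 1° lat. Centre is SW corner plus half of each.
latitude 88.50° N, longitude 143.00° W.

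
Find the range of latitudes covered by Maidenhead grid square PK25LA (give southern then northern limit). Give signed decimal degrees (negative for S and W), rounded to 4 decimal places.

Field P=15, K=10: +15·20° lon, +10·10° lat → SW at lon 120°, lat 10°.
Square 2, 5: +2·2° lon, +5·1° lat → SW at lon 124°, lat 15°.
Subsquare l=11, a=0: +11·0.0833333° lon, +0·0.0416667° lat → SW at lon 124.917°, lat 15°.
Cell spans 0.0833333° lon × 0.0416667° lat.
south 15.0000, north 15.0417.

15.0000, 15.0417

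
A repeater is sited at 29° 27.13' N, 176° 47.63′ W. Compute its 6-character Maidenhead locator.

AL19ok

Shift to the Maidenhead origin (180°W, 90°S): lon 3.2062, lat 119.4522.
Field (20°×10°, letters A–R): 3.2062/20 → 0 → A, 119.4522/10 → 11 → L; chars AL.
Square (2°×1°, digits 0–9): 3.2062/2 → 1, 9.4522/1 → 9; chars 19.
Subsquare (5′×2.5′, letters a–x): 1.2062/0.0833333 → 14 → o, 0.4522/0.0416667 → 10 → k; chars ok.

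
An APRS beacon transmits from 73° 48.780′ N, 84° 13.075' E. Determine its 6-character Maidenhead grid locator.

Shift to the Maidenhead origin (180°W, 90°S): lon 264.2179, lat 163.8130.
Field (20°×10°, letters A–R): 264.2179/20 → 13 → N, 163.8130/10 → 16 → Q; chars NQ.
Square (2°×1°, digits 0–9): 4.2179/2 → 2, 3.8130/1 → 3; chars 23.
Subsquare (5′×2.5′, letters a–x): 0.2179/0.0833333 → 2 → c, 0.8130/0.0416667 → 19 → t; chars ct.

NQ23ct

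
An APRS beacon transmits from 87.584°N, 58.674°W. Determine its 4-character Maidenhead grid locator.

GR07

Add 180° to longitude and 90° to latitude: 121.33, 177.58.
Field: 121.33/20 → 6 → G, 177.58/10 → 17 → R; chars GR.
Square: 1.33/2 → 0, 7.58/1 → 7; chars 07.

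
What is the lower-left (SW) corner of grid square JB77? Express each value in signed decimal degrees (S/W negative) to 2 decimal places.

-73.00, 14.00

Field J=9, B=1: +9·20° lon, +1·10° lat → SW at lon 0°, lat -80°.
Square 7, 7: +7·2° lon, +7·1° lat → SW at lon 14°, lat -73°.
latitude -73.00, longitude 14.00.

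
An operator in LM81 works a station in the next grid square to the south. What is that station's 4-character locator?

LM80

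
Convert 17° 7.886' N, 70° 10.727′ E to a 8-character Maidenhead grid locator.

MK57cd11

Shift to the Maidenhead origin (180°W, 90°S): lon 250.17878, lat 107.13143.
Field: 250.17878/20 → 12 → M, 107.13143/10 → 10 → K; chars MK.
Square: 10.17878/2 → 5, 7.13143/1 → 7; chars 57.
Subsquare: 0.17878/0.0833333 → 2 → c, 0.13143/0.0416667 → 3 → d; chars cd.
Extended square: 0.01212/0.00833333 → 1, 0.00643/0.00416667 → 1; chars 11.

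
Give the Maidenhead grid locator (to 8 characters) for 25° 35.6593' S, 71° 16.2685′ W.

FG44ij77

Shift to the Maidenhead origin (180°W, 90°S): lon 108.72886, lat 64.40568.
Field: 108.72886/20 → 5 → F, 64.40568/10 → 6 → G; chars FG.
Square: 8.72886/2 → 4, 4.40568/1 → 4; chars 44.
Subsquare: 0.72886/0.0833333 → 8 → i, 0.40568/0.0416667 → 9 → j; chars ij.
Extended square: 0.06219/0.00833333 → 7, 0.03068/0.00416667 → 7; chars 77.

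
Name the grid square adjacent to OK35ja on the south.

OK34jx

Latitude subsquare a = 0; −1 → -1, wraps to 23 = x, carry into square.
Latitude square 5; −1 → 4.
The longitude characters are unchanged.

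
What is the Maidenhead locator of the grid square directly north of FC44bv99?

FC44bw90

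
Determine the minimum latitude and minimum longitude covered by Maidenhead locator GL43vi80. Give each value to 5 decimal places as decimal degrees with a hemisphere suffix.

Field G=6, L=11: +6·20° lon, +11·10° lat → SW at lon -60°, lat 20°.
Square 4, 3: +4·2° lon, +3·1° lat → SW at lon -52°, lat 23°.
Subsquare v=21, i=8: +21·0.0833333° lon, +8·0.0416667° lat → SW at lon -50.25°, lat 23.3333°.
Extended square 8, 0: +8·0.00833333° lon, +0·0.00416667° lat → SW at lon -50.1833°, lat 23.3333°.
latitude 23.33333° N, longitude 50.18333° W.

23.33333° N, 50.18333° W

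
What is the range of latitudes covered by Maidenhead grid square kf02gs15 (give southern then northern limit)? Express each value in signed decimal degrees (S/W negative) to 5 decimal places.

-37.22917, -37.22500

Field K=10, F=5: +10·20° lon, +5·10° lat → SW at lon 20°, lat -40°.
Square 0, 2: +0·2° lon, +2·1° lat → SW at lon 20°, lat -38°.
Subsquare g=6, s=18: +6·0.0833333° lon, +18·0.0416667° lat → SW at lon 20.5°, lat -37.25°.
Extended square 1, 5: +1·0.00833333° lon, +5·0.00416667° lat → SW at lon 20.5083°, lat -37.2292°.
Cell spans 0.00833333° lon × 0.00416667° lat.
south -37.22917, north -37.22500.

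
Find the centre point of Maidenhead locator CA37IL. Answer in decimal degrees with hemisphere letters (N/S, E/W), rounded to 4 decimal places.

Field C=2, A=0: +2·20° lon, +0·10° lat → SW at lon -140°, lat -90°.
Square 3, 7: +3·2° lon, +7·1° lat → SW at lon -134°, lat -83°.
Subsquare i=8, l=11: +8·0.0833333° lon, +11·0.0416667° lat → SW at lon -133.333°, lat -82.5417°.
Cell spans 0.0833333° lon × 0.0416667° lat. Centre is SW corner plus half of each.
latitude 82.5208° S, longitude 133.2917° W.

82.5208° S, 133.2917° W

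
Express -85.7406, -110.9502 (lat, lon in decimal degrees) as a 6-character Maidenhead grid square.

DA44mg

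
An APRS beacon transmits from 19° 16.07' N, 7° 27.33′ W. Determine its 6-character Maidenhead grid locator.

Offset from 180°W / 90°S: lon 172.5445°, lat 109.2678°.
Field (20°×10°, letters A–R): 172.5445/20 → 8 → I, 109.2678/10 → 10 → K; chars IK.
Square (2°×1°, digits 0–9): 12.5445/2 → 6, 9.2678/1 → 9; chars 69.
Subsquare (5′×2.5′, letters a–x): 0.5445/0.0833333 → 6 → g, 0.2678/0.0416667 → 6 → g; chars gg.

IK69gg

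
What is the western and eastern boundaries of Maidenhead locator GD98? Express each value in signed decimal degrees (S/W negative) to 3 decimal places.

Field G=6, D=3: +6·20° lon, +3·10° lat → SW at lon -60°, lat -60°.
Square 9, 8: +9·2° lon, +8·1° lat → SW at lon -42°, lat -52°.
Cell spans 2° lon × 1° lat.
west -42.000, east -40.000.

-42.000, -40.000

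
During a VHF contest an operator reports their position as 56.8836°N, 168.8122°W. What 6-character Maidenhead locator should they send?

Offset from 180°W / 90°S: lon 11.1878°, lat 146.8836°.
Field: 11.1878/20 → 0 → A, 146.8836/10 → 14 → O; chars AO.
Square: 11.1878/2 → 5, 6.8836/1 → 6; chars 56.
Subsquare: 1.1878/0.0833333 → 14 → o, 0.8836/0.0416667 → 21 → v; chars ov.

AO56ov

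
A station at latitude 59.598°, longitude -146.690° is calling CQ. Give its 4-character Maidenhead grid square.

BO69

Offset from 180°W / 90°S: lon 33.31°, lat 149.60°.
Field: 33.31/20 → 1 → B, 149.60/10 → 14 → O; chars BO.
Square: 13.31/2 → 6, 9.60/1 → 9; chars 69.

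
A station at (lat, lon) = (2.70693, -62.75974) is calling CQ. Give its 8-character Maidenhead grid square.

FJ82oq89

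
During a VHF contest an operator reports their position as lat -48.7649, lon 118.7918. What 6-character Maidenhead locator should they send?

OE91jf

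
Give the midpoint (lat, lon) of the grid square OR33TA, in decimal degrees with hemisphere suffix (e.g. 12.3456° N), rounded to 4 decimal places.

83.0208° N, 107.6250° E

Field O=14, R=17: +14·20° lon, +17·10° lat → SW at lon 100°, lat 80°.
Square 3, 3: +3·2° lon, +3·1° lat → SW at lon 106°, lat 83°.
Subsquare t=19, a=0: +19·0.0833333° lon, +0·0.0416667° lat → SW at lon 107.583°, lat 83°.
Cell spans 0.0833333° lon × 0.0416667° lat. Centre is SW corner plus half of each.
latitude 83.0208° N, longitude 107.6250° E.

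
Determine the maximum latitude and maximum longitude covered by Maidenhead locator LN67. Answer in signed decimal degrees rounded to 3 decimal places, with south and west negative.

Field L=11, N=13: +11·20° lon, +13·10° lat → SW at lon 40°, lat 40°.
Square 6, 7: +6·2° lon, +7·1° lat → SW at lon 52°, lat 47°.
Cell spans 2° lon × 1° lat. NE corner is SW corner plus one full cell.
latitude 48.000, longitude 54.000.

48.000, 54.000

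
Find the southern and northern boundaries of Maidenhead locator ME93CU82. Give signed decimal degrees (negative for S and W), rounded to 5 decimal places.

Field M=12, E=4: +12·20° lon, +4·10° lat → SW at lon 60°, lat -50°.
Square 9, 3: +9·2° lon, +3·1° lat → SW at lon 78°, lat -47°.
Subsquare c=2, u=20: +2·0.0833333° lon, +20·0.0416667° lat → SW at lon 78.1667°, lat -46.1667°.
Extended square 8, 2: +8·0.00833333° lon, +2·0.00416667° lat → SW at lon 78.2333°, lat -46.1583°.
Cell spans 0.00833333° lon × 0.00416667° lat.
south -46.15833, north -46.15417.

-46.15833, -46.15417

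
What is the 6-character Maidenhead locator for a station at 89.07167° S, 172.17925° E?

Offset from 180°W / 90°S: lon 352.1793°, lat 0.9283°.
Field (20°×10°, letters A–R): lon ⌊352.1793/20⌋ = 17 → R; lat ⌊0.9283/10⌋ = 0 → A.
Square (2°×1°, digits 0–9): lon ⌊12.1793/2⌋ = 6; lat ⌊0.9283/1⌋ = 0.
Subsquare (5′×2.5′, letters a–x): lon ⌊0.1793/0.0833333⌋ = 2 → c; lat ⌊0.9283/0.0416667⌋ = 22 → w.

RA60cw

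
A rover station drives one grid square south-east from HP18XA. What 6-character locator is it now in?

Longitude subsquare x = 23; +1 → 24, wraps to 0 = a, carry into square.
Longitude square 1; +1 → 2.
Latitude subsquare a = 0; −1 → -1, wraps to 23 = x, carry into square.
Latitude square 8; −1 → 7.

HP27ax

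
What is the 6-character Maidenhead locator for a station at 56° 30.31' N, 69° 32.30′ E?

MO46sm

Add 180° to longitude and 90° to latitude: 249.5383, 146.5052.
Field: 249.5383/20 → 12 → M, 146.5052/10 → 14 → O; chars MO.
Square: 9.5383/2 → 4, 6.5052/1 → 6; chars 46.
Subsquare: 1.5383/0.0833333 → 18 → s, 0.5052/0.0416667 → 12 → m; chars sm.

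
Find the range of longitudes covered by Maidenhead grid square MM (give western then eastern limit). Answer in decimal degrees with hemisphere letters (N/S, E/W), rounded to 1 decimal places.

Field M=12, M=12: +12·20° lon, +12·10° lat → SW at lon 60°, lat 30°.
Cell spans 20° lon × 10° lat.
west 60.0° E, east 80.0° E.

60.0° E, 80.0° E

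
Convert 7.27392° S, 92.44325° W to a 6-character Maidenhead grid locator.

EI32sr

Add 180° to longitude and 90° to latitude: 87.5567, 82.7261.
Field (20°×10°, letters A–R): lon ⌊87.5567/20⌋ = 4 → E; lat ⌊82.7261/10⌋ = 8 → I.
Square (2°×1°, digits 0–9): lon ⌊7.5567/2⌋ = 3; lat ⌊2.7261/1⌋ = 2.
Subsquare (5′×2.5′, letters a–x): lon ⌊1.5567/0.0833333⌋ = 18 → s; lat ⌊0.7261/0.0416667⌋ = 17 → r.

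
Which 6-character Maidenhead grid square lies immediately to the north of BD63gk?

BD63gl

Latitude subsquare k = 10; +1 → 11 = l.
The longitude characters are unchanged.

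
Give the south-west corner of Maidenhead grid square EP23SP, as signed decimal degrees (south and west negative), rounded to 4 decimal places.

63.6250, -94.5000

Field E=4, P=15: +4·20° lon, +15·10° lat → SW at lon -100°, lat 60°.
Square 2, 3: +2·2° lon, +3·1° lat → SW at lon -96°, lat 63°.
Subsquare s=18, p=15: +18·0.0833333° lon, +15·0.0416667° lat → SW at lon -94.5°, lat 63.625°.
latitude 63.6250, longitude -94.5000.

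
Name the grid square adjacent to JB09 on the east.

JB19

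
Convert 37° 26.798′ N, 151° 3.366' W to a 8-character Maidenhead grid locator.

Shift to the Maidenhead origin (180°W, 90°S): lon 28.94390, lat 127.44663.
Field (20°×10°, letters A–R): 28.94390/20 → 1 → B, 127.44663/10 → 12 → M; chars BM.
Square (2°×1°, digits 0–9): 8.94390/2 → 4, 7.44663/1 → 7; chars 47.
Subsquare (5′×2.5′, letters a–x): 0.94390/0.0833333 → 11 → l, 0.44663/0.0416667 → 10 → k; chars lk.
Extended square (30″×15″, digits 0–9): 0.02723/0.00833333 → 3, 0.02997/0.00416667 → 7; chars 37.

BM47lk37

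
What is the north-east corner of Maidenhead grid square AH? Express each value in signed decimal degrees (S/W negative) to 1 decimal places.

-10.0, -160.0

Field A=0, H=7: +0·20° lon, +7·10° lat → SW at lon -180°, lat -20°.
Cell spans 20° lon × 10° lat. NE corner is SW corner plus one full cell.
latitude -10.0, longitude -160.0.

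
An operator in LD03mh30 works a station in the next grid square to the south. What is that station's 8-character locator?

LD03mg39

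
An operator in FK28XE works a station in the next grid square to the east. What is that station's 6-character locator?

FK38ae

Longitude subsquare x = 23; +1 → 24, wraps to 0 = a, carry into square.
Longitude square 2; +1 → 3.
The latitude characters are unchanged.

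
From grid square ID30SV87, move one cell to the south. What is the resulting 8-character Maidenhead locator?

Latitude extended square 7; −1 → 6.
The longitude characters are unchanged.

ID30sv86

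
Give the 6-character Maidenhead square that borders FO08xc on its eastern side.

FO18ac

Longitude subsquare x = 23; +1 → 24, wraps to 0 = a, carry into square.
Longitude square 0; +1 → 1.
The latitude characters are unchanged.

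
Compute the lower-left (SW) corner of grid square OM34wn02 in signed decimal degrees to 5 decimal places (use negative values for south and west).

34.55000, 107.83333

Field O=14, M=12: +14·20° lon, +12·10° lat → SW at lon 100°, lat 30°.
Square 3, 4: +3·2° lon, +4·1° lat → SW at lon 106°, lat 34°.
Subsquare w=22, n=13: +22·0.0833333° lon, +13·0.0416667° lat → SW at lon 107.833°, lat 34.5417°.
Extended square 0, 2: +0·0.00833333° lon, +2·0.00416667° lat → SW at lon 107.833°, lat 34.55°.
latitude 34.55000, longitude 107.83333.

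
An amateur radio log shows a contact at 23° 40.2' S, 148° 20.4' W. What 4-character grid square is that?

BG56

Add 180° to longitude and 90° to latitude: 31.66, 66.33.
Field: lon ⌊31.66/20⌋ = 1 → B; lat ⌊66.33/10⌋ = 6 → G.
Square: lon ⌊11.66/2⌋ = 5; lat ⌊6.33/1⌋ = 6.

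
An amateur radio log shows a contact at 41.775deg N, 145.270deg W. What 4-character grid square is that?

BN71

Add 180° to longitude and 90° to latitude: 34.73, 131.78.
Field: lon ⌊34.73/20⌋ = 1 → B; lat ⌊131.78/10⌋ = 13 → N.
Square: lon ⌊14.73/2⌋ = 7; lat ⌊1.78/1⌋ = 1.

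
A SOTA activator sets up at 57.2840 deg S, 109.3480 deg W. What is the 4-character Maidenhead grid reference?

Shift to the Maidenhead origin (180°W, 90°S): lon 70.65, lat 32.72.
Field: 70.65/20 → 3 → D, 32.72/10 → 3 → D; chars DD.
Square: 10.65/2 → 5, 2.72/1 → 2; chars 52.

DD52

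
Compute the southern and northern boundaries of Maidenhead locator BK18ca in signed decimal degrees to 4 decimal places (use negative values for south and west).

Field B=1, K=10: +1·20° lon, +10·10° lat → SW at lon -160°, lat 10°.
Square 1, 8: +1·2° lon, +8·1° lat → SW at lon -158°, lat 18°.
Subsquare c=2, a=0: +2·0.0833333° lon, +0·0.0416667° lat → SW at lon -157.833°, lat 18°.
Cell spans 0.0833333° lon × 0.0416667° lat.
south 18.0000, north 18.0417.

18.0000, 18.0417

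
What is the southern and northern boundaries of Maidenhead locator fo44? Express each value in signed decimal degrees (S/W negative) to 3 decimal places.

54.000, 55.000

Field F=5, O=14: +5·20° lon, +14·10° lat → SW at lon -80°, lat 50°.
Square 4, 4: +4·2° lon, +4·1° lat → SW at lon -72°, lat 54°.
Cell spans 2° lon × 1° lat.
south 54.000, north 55.000.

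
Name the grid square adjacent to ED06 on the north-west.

DD97

Longitude square 0; −1 → -1, wraps to 9, carry into field.
Longitude field E = 4; −1 → 3 = D.
Latitude square 6; +1 → 7.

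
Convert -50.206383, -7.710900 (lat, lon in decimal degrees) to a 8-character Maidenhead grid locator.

Offset from 180°W / 90°S: lon 172.28910°, lat 39.79362°.
Field: 172.28910/20 → 8 → I, 39.79362/10 → 3 → D; chars ID.
Square: 12.28910/2 → 6, 9.79362/1 → 9; chars 69.
Subsquare: 0.28910/0.0833333 → 3 → d, 0.79362/0.0416667 → 19 → t; chars dt.
Extended square: 0.03910/0.00833333 → 4, 0.00195/0.00416667 → 0; chars 40.

ID69dt40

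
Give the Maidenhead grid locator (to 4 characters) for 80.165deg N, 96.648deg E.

NR80

Shift to the Maidenhead origin (180°W, 90°S): lon 276.65, lat 170.17.
Field: 276.65/20 → 13 → N, 170.17/10 → 17 → R; chars NR.
Square: 16.65/2 → 8, 0.17/1 → 0; chars 80.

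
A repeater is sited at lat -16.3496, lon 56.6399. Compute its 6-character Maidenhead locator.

Shift to the Maidenhead origin (180°W, 90°S): lon 236.6399, lat 73.6504.
Field: 236.6399/20 → 11 → L, 73.6504/10 → 7 → H; chars LH.
Square: 16.6399/2 → 8, 3.6504/1 → 3; chars 83.
Subsquare: 0.6399/0.0833333 → 7 → h, 0.6504/0.0416667 → 15 → p; chars hp.

LH83hp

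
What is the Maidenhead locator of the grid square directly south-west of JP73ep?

JP73do

Longitude subsquare e = 4; −1 → 3 = d.
Latitude subsquare p = 15; −1 → 14 = o.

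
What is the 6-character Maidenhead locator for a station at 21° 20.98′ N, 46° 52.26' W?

GL61ni

Add 180° to longitude and 90° to latitude: 133.1290, 111.3497.
Field: 133.1290/20 → 6 → G, 111.3497/10 → 11 → L; chars GL.
Square: 13.1290/2 → 6, 1.3497/1 → 1; chars 61.
Subsquare: 1.1290/0.0833333 → 13 → n, 0.3497/0.0416667 → 8 → i; chars ni.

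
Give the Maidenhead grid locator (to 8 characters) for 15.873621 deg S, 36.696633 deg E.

Add 180° to longitude and 90° to latitude: 216.69663, 74.12638.
Field: lon ⌊216.69663/20⌋ = 10 → K; lat ⌊74.12638/10⌋ = 7 → H.
Square: lon ⌊16.69663/2⌋ = 8; lat ⌊4.12638/1⌋ = 4.
Subsquare: lon ⌊0.69663/0.0833333⌋ = 8 → i; lat ⌊0.12638/0.0416667⌋ = 3 → d.
Extended square: lon ⌊0.02997/0.00833333⌋ = 3; lat ⌊0.00138/0.00416667⌋ = 0.

KH84id30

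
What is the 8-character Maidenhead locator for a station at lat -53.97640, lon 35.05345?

KD76ma65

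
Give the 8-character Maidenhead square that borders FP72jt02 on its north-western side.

Longitude extended square 0; −1 → -1, wraps to 9, carry into subsquare.
Longitude subsquare j = 9; −1 → 8 = i.
Latitude extended square 2; +1 → 3.

FP72it93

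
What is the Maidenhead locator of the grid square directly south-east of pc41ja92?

PC41ka01

Longitude extended square 9; +1 → 10, wraps to 0, carry into subsquare.
Longitude subsquare j = 9; +1 → 10 = k.
Latitude extended square 2; −1 → 1.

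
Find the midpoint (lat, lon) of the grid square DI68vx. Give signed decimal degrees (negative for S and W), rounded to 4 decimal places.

-1.0208, -106.2083

Field D=3, I=8: +3·20° lon, +8·10° lat → SW at lon -120°, lat -10°.
Square 6, 8: +6·2° lon, +8·1° lat → SW at lon -108°, lat -2°.
Subsquare v=21, x=23: +21·0.0833333° lon, +23·0.0416667° lat → SW at lon -106.25°, lat -1.04167°.
Cell spans 0.0833333° lon × 0.0416667° lat. Centre is SW corner plus half of each.
latitude -1.0208, longitude -106.2083.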